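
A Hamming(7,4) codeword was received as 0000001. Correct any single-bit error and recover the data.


Syndrome = 7: error at position 7

Data: 0000 (corrected bit 7)


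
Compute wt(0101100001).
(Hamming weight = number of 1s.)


Counting 1s in 0101100001

4


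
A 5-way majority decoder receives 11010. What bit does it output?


Ones: 3 out of 5
Threshold: 3

1 (3/5 voted 1)


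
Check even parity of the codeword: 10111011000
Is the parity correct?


Number of 1s: 6

Yes, parity is correct (6 ones)


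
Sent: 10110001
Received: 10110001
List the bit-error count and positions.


XOR: 00000000

0 errors (received matches sent)


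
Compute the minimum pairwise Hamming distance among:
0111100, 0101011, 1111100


Comparing all pairs, minimum distance: 1
Can detect 0 errors, correct 0 errors

1


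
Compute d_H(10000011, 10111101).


XOR: 00111110
Count of 1s: 5

5


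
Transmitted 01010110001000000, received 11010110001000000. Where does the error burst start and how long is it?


XOR: 10000000000000000

Burst at position 0, length 1


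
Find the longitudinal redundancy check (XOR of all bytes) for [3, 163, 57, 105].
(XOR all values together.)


XOR chain: 3 ^ 163 ^ 57 ^ 105 = 240

240


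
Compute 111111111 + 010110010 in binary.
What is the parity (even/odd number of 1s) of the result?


111111111 = 511
010110010 = 178
Sum = 689 = 1010110001
1s count = 5

odd parity (5 ones in 1010110001)


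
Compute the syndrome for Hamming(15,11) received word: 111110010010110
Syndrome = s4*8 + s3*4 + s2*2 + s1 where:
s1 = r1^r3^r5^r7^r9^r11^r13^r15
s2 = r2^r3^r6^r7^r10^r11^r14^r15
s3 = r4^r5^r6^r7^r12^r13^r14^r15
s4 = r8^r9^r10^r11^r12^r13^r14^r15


s1=1, s2=0, s3=0, s4=0

Syndrome = 1 (error at position 1)


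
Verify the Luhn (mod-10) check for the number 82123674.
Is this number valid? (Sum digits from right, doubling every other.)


Luhn sum = 34
34 mod 10 = 4

Invalid (Luhn sum mod 10 = 4)


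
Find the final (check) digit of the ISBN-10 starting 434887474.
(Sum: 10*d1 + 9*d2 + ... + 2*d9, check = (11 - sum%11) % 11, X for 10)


Weighted sum: 283
283 mod 11 = 8

Check digit: 3


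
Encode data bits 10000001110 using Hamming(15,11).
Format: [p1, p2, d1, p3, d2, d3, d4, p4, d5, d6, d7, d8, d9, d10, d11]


Parity bits: p1=0, p2=0, p3=1, p4=1

001100010001110


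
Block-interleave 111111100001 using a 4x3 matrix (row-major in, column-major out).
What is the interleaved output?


Matrix:
  111
  111
  100
  001
Read columns: 111011001101

111011001101


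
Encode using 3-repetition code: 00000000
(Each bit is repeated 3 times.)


Each bit -> 3 copies

000000000000000000000000


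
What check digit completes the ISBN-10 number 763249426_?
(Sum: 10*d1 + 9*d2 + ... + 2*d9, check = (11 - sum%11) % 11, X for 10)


Weighted sum: 265
265 mod 11 = 1

Check digit: X


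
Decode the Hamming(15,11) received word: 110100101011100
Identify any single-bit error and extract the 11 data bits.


Syndrome = 3: error at position 3

Data: 10011011100 (corrected bit 3)


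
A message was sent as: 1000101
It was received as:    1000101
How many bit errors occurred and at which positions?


XOR: 0000000

0 errors (received matches sent)


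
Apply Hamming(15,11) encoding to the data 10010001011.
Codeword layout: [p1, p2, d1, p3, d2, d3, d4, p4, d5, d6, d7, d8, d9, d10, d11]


Parity bits: p1=1, p2=0, p3=0, p4=1

101000110001011


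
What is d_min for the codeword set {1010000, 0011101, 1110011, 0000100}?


Comparing all pairs, minimum distance: 3
Can detect 2 errors, correct 1 errors

3


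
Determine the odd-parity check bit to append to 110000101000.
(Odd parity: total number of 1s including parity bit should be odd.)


Number of 1s in data: 4
Parity bit: 1

1


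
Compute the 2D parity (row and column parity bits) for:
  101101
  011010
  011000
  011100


Row parities: 0101
Column parities: 110011

Row P: 0101, Col P: 110011, Corner: 0


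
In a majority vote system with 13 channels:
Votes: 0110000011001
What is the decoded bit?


Ones: 5 out of 13
Threshold: 7

0 (5/13 voted 1)


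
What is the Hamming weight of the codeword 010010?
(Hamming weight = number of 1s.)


Counting 1s in 010010

2


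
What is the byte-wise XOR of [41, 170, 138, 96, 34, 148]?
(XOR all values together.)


XOR chain: 41 ^ 170 ^ 138 ^ 96 ^ 34 ^ 148 = 223

223


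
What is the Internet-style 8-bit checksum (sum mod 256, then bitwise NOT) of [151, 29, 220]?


Sum = 400 mod 256 = 144
Complement = 111

111


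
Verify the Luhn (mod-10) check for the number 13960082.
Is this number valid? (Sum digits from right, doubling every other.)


Luhn sum = 29
29 mod 10 = 9

Invalid (Luhn sum mod 10 = 9)


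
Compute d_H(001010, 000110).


XOR: 001100
Count of 1s: 2

2


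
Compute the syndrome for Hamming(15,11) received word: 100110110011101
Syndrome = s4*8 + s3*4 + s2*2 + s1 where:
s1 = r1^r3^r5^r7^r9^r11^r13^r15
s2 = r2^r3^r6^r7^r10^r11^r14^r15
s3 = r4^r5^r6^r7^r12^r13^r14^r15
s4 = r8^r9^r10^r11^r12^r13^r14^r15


s1=0, s2=1, s3=0, s4=1

Syndrome = 10 (error at position 10)


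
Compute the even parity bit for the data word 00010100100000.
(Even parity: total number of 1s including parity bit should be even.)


Number of 1s in data: 3
Parity bit: 1

1


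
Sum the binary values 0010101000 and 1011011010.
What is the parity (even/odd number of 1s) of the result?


0010101000 = 168
1011011010 = 730
Sum = 898 = 1110000010
1s count = 4

even parity (4 ones in 1110000010)


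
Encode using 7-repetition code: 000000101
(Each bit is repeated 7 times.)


Each bit -> 7 copies

000000000000000000000000000000000000000000111111100000001111111


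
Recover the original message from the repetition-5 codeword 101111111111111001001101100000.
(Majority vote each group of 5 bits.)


Groups: 10111, 11111, 11111, 00100, 11011, 00000
Majority votes: 111010

111010


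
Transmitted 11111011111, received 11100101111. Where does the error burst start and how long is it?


XOR: 00011110000

Burst at position 3, length 4


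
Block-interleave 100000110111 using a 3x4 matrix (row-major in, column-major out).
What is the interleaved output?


Matrix:
  1000
  0011
  0111
Read columns: 100001011011

100001011011


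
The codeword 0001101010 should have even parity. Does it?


Number of 1s: 4

Yes, parity is correct (4 ones)


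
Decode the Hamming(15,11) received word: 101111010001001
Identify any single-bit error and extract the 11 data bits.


Syndrome = 14: error at position 14

Data: 11100001011 (corrected bit 14)


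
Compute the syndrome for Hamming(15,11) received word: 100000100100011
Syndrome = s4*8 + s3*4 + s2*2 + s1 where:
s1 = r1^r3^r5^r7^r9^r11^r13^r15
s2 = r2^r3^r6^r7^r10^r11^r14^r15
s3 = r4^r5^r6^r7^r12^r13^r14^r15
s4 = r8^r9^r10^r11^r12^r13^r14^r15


s1=1, s2=0, s3=1, s4=1

Syndrome = 13 (error at position 13)


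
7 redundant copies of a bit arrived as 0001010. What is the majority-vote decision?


Ones: 2 out of 7
Threshold: 4

0 (2/7 voted 1)


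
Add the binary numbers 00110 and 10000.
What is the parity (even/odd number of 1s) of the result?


00110 = 6
10000 = 16
Sum = 22 = 10110
1s count = 3

odd parity (3 ones in 10110)


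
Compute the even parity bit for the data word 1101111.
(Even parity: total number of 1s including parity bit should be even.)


Number of 1s in data: 6
Parity bit: 0

0


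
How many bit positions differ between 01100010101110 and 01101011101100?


XOR: 00001001000010
Count of 1s: 3

3


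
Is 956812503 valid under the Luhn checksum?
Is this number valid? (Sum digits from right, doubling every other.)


Luhn sum = 36
36 mod 10 = 6

Invalid (Luhn sum mod 10 = 6)


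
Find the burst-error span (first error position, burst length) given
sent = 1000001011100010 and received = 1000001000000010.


XOR: 0000000011100000

Burst at position 8, length 3


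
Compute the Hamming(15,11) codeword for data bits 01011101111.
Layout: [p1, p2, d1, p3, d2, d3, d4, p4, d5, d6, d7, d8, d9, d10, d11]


Parity bits: p1=1, p2=0, p3=0, p4=0

100010101101111


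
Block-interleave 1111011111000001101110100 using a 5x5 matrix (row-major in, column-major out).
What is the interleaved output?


Matrix:
  11110
  11111
  00000
  11011
  10100
Read columns: 1101111010110011101001010

1101111010110011101001010


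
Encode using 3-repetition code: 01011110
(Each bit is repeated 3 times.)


Each bit -> 3 copies

000111000111111111111000


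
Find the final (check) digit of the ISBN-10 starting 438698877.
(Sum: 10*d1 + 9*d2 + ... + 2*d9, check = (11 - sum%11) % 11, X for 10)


Weighted sum: 334
334 mod 11 = 4

Check digit: 7


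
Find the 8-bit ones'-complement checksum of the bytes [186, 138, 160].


Sum = 484 mod 256 = 228
Complement = 27

27


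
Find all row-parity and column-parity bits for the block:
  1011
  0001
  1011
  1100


Row parities: 1110
Column parities: 1101

Row P: 1110, Col P: 1101, Corner: 1


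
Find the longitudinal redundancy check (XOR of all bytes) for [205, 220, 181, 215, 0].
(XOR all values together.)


XOR chain: 205 ^ 220 ^ 181 ^ 215 ^ 0 = 115

115


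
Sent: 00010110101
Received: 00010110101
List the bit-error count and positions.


XOR: 00000000000

0 errors (received matches sent)


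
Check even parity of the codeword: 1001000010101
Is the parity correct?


Number of 1s: 5

No, parity error (5 ones)


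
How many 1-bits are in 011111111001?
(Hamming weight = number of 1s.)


Counting 1s in 011111111001

9


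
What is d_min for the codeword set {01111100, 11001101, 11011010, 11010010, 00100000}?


Comparing all pairs, minimum distance: 1
Can detect 0 errors, correct 0 errors

1


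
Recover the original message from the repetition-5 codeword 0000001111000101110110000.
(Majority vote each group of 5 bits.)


Groups: 00000, 01111, 00010, 11101, 10000
Majority votes: 01010

01010


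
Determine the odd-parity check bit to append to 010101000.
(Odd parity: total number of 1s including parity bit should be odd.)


Number of 1s in data: 3
Parity bit: 0

0


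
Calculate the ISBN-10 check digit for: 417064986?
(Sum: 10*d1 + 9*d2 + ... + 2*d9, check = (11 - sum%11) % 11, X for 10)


Weighted sum: 233
233 mod 11 = 2

Check digit: 9


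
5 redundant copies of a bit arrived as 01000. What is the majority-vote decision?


Ones: 1 out of 5
Threshold: 3

0 (1/5 voted 1)


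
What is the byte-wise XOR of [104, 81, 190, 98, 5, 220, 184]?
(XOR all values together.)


XOR chain: 104 ^ 81 ^ 190 ^ 98 ^ 5 ^ 220 ^ 184 = 132

132


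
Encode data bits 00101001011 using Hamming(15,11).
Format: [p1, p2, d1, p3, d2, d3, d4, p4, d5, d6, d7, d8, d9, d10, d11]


Parity bits: p1=0, p2=1, p3=0, p4=0

010001001001011


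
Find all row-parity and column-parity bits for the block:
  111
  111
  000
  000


Row parities: 1100
Column parities: 000

Row P: 1100, Col P: 000, Corner: 0


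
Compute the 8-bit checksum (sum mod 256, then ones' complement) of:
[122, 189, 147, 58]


Sum = 516 mod 256 = 4
Complement = 251

251


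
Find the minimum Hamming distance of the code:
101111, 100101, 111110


Comparing all pairs, minimum distance: 2
Can detect 1 errors, correct 0 errors

2


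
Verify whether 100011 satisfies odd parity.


Number of 1s: 3

Yes, parity is correct (3 ones)


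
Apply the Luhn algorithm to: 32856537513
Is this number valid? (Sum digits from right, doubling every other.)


Luhn sum = 41
41 mod 10 = 1

Invalid (Luhn sum mod 10 = 1)


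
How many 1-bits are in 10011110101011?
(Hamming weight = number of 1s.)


Counting 1s in 10011110101011

9


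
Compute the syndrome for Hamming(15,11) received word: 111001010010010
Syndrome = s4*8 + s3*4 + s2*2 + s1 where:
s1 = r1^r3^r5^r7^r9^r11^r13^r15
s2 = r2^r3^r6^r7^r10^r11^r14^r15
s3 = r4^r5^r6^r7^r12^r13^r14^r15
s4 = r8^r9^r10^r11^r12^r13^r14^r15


s1=1, s2=1, s3=0, s4=1

Syndrome = 11 (error at position 11)


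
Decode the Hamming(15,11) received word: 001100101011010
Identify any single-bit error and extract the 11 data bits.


Syndrome = 0: no error detected

Data: 10011011010 (no errors)


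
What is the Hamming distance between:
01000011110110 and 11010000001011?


XOR: 10010011111101
Count of 1s: 9

9


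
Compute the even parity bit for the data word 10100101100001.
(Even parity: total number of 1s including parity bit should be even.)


Number of 1s in data: 6
Parity bit: 0

0


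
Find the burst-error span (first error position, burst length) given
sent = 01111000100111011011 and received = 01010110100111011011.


XOR: 00101110000000000000

Burst at position 2, length 5


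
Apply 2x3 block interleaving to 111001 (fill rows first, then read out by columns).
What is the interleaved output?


Matrix:
  111
  001
Read columns: 101011

101011


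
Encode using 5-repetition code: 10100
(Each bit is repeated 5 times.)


Each bit -> 5 copies

1111100000111110000000000


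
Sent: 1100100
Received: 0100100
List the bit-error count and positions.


XOR: 1000000

1 error(s) at position(s): 0


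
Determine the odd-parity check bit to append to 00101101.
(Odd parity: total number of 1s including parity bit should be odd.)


Number of 1s in data: 4
Parity bit: 1

1


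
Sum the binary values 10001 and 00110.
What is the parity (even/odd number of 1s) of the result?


10001 = 17
00110 = 6
Sum = 23 = 10111
1s count = 4

even parity (4 ones in 10111)


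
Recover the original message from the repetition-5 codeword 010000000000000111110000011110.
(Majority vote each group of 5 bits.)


Groups: 01000, 00000, 00000, 11111, 00000, 11110
Majority votes: 000101

000101


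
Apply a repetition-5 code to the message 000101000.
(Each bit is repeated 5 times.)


Each bit -> 5 copies

000000000000000111110000011111000000000000000


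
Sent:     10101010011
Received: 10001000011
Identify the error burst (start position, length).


XOR: 00100010000

Burst at position 2, length 5


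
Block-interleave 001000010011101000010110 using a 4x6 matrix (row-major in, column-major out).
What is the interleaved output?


Matrix:
  001000
  010011
  101000
  010110
Read columns: 001001011010000101010100

001001011010000101010100


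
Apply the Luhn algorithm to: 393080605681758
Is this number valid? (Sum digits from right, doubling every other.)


Luhn sum = 63
63 mod 10 = 3

Invalid (Luhn sum mod 10 = 3)


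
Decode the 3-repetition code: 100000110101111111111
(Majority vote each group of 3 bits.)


Groups: 100, 000, 110, 101, 111, 111, 111
Majority votes: 0011111

0011111


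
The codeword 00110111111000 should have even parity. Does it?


Number of 1s: 8

Yes, parity is correct (8 ones)


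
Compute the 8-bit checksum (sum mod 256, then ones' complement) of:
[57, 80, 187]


Sum = 324 mod 256 = 68
Complement = 187

187


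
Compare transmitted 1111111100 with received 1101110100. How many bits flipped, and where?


XOR: 0010001000

2 error(s) at position(s): 2, 6


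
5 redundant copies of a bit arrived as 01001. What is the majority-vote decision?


Ones: 2 out of 5
Threshold: 3

0 (2/5 voted 1)


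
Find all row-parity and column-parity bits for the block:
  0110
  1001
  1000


Row parities: 001
Column parities: 0111

Row P: 001, Col P: 0111, Corner: 1


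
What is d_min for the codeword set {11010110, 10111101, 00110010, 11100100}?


Comparing all pairs, minimum distance: 3
Can detect 2 errors, correct 1 errors

3


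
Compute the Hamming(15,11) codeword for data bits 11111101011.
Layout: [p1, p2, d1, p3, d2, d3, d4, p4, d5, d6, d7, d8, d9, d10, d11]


Parity bits: p1=1, p2=0, p3=0, p4=1

101011111101011


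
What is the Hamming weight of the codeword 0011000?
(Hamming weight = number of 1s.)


Counting 1s in 0011000

2


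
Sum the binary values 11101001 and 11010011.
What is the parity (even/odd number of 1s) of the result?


11101001 = 233
11010011 = 211
Sum = 444 = 110111100
1s count = 6

even parity (6 ones in 110111100)


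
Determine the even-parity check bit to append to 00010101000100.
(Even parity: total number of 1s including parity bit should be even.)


Number of 1s in data: 4
Parity bit: 0

0


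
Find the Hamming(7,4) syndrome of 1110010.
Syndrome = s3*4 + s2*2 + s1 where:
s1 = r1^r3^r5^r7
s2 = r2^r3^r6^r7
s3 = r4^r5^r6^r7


s1=0, s2=1, s3=1

Syndrome = 6 (error at position 6)


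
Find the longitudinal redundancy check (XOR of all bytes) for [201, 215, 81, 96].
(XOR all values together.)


XOR chain: 201 ^ 215 ^ 81 ^ 96 = 47

47


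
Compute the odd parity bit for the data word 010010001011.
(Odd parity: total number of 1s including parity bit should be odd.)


Number of 1s in data: 5
Parity bit: 0

0


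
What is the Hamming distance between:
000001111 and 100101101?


XOR: 100100010
Count of 1s: 3

3


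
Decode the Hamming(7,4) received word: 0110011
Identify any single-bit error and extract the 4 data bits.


Syndrome = 0: no error detected

Data: 1011 (no errors)


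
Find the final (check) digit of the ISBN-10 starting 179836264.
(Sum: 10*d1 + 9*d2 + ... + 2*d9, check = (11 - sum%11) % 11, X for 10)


Weighted sum: 283
283 mod 11 = 8

Check digit: 3


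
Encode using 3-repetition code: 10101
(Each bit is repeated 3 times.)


Each bit -> 3 copies

111000111000111


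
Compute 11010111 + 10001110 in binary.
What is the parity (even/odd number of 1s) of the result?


11010111 = 215
10001110 = 142
Sum = 357 = 101100101
1s count = 5

odd parity (5 ones in 101100101)


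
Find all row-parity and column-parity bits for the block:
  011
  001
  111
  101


Row parities: 0110
Column parities: 000

Row P: 0110, Col P: 000, Corner: 0


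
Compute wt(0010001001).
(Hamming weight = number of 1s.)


Counting 1s in 0010001001

3


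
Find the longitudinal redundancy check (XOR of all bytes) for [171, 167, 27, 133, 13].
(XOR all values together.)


XOR chain: 171 ^ 167 ^ 27 ^ 133 ^ 13 = 159

159


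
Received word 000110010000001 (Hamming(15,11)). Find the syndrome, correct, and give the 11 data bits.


Syndrome = 6: error at position 6

Data: 01100000001 (corrected bit 6)


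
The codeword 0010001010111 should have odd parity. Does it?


Number of 1s: 6

No, parity error (6 ones)


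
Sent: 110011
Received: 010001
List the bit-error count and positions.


XOR: 100010

2 error(s) at position(s): 0, 4


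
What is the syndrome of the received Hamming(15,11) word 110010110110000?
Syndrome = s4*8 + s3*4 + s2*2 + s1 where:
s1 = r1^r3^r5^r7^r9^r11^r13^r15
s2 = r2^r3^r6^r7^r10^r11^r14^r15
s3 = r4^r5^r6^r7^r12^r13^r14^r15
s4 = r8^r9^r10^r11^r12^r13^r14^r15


s1=0, s2=0, s3=0, s4=1

Syndrome = 8 (error at position 8)


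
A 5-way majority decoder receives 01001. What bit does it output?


Ones: 2 out of 5
Threshold: 3

0 (2/5 voted 1)


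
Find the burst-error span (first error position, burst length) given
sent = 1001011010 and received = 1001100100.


XOR: 0000111110

Burst at position 4, length 5


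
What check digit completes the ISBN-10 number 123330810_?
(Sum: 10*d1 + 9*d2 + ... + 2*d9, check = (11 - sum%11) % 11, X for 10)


Weighted sum: 126
126 mod 11 = 5

Check digit: 6


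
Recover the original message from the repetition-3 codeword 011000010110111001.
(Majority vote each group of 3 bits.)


Groups: 011, 000, 010, 110, 111, 001
Majority votes: 100110

100110


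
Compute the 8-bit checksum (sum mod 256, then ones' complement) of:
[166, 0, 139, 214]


Sum = 519 mod 256 = 7
Complement = 248

248


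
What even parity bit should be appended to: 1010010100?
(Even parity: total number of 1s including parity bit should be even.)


Number of 1s in data: 4
Parity bit: 0

0


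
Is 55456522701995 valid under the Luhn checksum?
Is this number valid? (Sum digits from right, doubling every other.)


Luhn sum = 63
63 mod 10 = 3

Invalid (Luhn sum mod 10 = 3)


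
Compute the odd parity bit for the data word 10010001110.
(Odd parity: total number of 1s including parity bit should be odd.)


Number of 1s in data: 5
Parity bit: 0

0


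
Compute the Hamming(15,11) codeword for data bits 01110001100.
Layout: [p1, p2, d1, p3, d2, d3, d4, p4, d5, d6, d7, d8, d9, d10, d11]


Parity bits: p1=1, p2=0, p3=1, p4=0

100111100001100


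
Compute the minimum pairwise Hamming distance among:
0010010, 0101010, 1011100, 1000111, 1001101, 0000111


Comparing all pairs, minimum distance: 1
Can detect 0 errors, correct 0 errors

1


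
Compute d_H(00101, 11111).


XOR: 11010
Count of 1s: 3

3


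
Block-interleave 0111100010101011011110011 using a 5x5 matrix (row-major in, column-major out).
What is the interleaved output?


Matrix:
  01111
  00010
  10101
  10111
  10011
Read columns: 0011110000101101101110111

0011110000101101101110111


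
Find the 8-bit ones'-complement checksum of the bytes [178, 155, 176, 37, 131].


Sum = 677 mod 256 = 165
Complement = 90

90


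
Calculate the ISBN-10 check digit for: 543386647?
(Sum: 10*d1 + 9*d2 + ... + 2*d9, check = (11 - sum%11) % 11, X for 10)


Weighted sum: 259
259 mod 11 = 6

Check digit: 5


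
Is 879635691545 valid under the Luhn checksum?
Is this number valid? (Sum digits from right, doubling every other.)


Luhn sum = 72
72 mod 10 = 2

Invalid (Luhn sum mod 10 = 2)


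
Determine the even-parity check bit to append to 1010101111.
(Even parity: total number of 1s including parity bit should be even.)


Number of 1s in data: 7
Parity bit: 1

1


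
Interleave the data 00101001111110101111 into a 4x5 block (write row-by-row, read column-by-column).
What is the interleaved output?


Matrix:
  00101
  00111
  11101
  01111
Read columns: 00100011111101011111

00100011111101011111


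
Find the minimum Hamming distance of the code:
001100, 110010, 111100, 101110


Comparing all pairs, minimum distance: 2
Can detect 1 errors, correct 0 errors

2


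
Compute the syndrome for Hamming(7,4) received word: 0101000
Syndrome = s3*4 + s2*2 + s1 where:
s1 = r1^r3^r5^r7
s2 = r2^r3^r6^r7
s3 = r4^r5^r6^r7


s1=0, s2=1, s3=1

Syndrome = 6 (error at position 6)


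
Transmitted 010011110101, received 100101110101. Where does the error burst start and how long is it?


XOR: 110110000000

Burst at position 0, length 5


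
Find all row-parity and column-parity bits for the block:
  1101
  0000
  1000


Row parities: 101
Column parities: 0101

Row P: 101, Col P: 0101, Corner: 0


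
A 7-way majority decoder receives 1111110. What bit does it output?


Ones: 6 out of 7
Threshold: 4

1 (6/7 voted 1)


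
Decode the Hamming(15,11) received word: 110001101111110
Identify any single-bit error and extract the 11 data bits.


Syndrome = 5: error at position 5

Data: 01111111110 (corrected bit 5)


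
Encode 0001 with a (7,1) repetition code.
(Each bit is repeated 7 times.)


Each bit -> 7 copies

0000000000000000000001111111


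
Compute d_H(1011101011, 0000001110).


XOR: 1011100101
Count of 1s: 6

6


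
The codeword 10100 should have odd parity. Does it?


Number of 1s: 2

No, parity error (2 ones)


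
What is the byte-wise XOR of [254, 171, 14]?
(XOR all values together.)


XOR chain: 254 ^ 171 ^ 14 = 91

91


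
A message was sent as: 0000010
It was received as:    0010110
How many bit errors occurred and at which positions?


XOR: 0010100

2 error(s) at position(s): 2, 4


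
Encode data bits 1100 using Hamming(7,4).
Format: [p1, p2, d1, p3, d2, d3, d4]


Parity bits: p1=0, p2=1, p3=1

0111100


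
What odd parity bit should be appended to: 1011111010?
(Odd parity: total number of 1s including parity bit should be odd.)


Number of 1s in data: 7
Parity bit: 0

0


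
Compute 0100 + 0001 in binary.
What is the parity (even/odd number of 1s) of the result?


0100 = 4
0001 = 1
Sum = 5 = 101
1s count = 2

even parity (2 ones in 101)


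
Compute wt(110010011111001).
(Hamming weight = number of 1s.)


Counting 1s in 110010011111001

9


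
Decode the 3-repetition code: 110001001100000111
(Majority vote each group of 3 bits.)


Groups: 110, 001, 001, 100, 000, 111
Majority votes: 100001

100001


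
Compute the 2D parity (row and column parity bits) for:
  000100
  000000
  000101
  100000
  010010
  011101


Row parities: 100100
Column parities: 101110

Row P: 100100, Col P: 101110, Corner: 0


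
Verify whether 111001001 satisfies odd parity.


Number of 1s: 5

Yes, parity is correct (5 ones)


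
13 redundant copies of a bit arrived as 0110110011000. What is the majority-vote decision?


Ones: 6 out of 13
Threshold: 7

0 (6/13 voted 1)


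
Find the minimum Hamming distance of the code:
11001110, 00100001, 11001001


Comparing all pairs, minimum distance: 3
Can detect 2 errors, correct 1 errors

3


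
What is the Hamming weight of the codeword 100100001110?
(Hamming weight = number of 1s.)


Counting 1s in 100100001110

5


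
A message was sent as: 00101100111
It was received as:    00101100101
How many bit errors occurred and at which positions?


XOR: 00000000010

1 error(s) at position(s): 9


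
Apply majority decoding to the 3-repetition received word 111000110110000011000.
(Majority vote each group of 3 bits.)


Groups: 111, 000, 110, 110, 000, 011, 000
Majority votes: 1011010

1011010


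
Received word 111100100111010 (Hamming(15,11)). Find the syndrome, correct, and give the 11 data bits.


Syndrome = 0: no error detected

Data: 10010111010 (no errors)


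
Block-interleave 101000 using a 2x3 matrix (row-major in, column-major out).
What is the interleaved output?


Matrix:
  101
  000
Read columns: 100010

100010


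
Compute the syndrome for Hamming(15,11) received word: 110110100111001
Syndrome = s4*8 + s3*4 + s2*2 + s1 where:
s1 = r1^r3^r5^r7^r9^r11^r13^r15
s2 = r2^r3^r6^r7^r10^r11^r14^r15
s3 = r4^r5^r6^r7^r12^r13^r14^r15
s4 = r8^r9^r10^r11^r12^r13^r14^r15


s1=1, s2=1, s3=1, s4=0

Syndrome = 7 (error at position 7)


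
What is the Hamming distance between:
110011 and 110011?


XOR: 000000
Count of 1s: 0

0


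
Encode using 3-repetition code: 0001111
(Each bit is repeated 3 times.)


Each bit -> 3 copies

000000000111111111111


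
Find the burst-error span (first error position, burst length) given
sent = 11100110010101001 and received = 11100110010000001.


XOR: 00000000000101000

Burst at position 11, length 3


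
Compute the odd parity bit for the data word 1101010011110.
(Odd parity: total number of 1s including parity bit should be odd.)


Number of 1s in data: 8
Parity bit: 1

1


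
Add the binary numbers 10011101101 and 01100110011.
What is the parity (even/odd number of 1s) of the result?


10011101101 = 1261
01100110011 = 819
Sum = 2080 = 100000100000
1s count = 2

even parity (2 ones in 100000100000)


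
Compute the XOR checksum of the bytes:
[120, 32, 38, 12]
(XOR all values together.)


XOR chain: 120 ^ 32 ^ 38 ^ 12 = 114

114


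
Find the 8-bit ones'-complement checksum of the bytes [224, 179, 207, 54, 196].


Sum = 860 mod 256 = 92
Complement = 163

163


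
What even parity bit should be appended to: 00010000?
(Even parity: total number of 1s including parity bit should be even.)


Number of 1s in data: 1
Parity bit: 1

1


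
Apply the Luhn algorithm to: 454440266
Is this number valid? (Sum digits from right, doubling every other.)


Luhn sum = 32
32 mod 10 = 2

Invalid (Luhn sum mod 10 = 2)


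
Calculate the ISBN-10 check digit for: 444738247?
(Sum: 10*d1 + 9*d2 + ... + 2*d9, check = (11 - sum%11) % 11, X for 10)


Weighted sum: 249
249 mod 11 = 7

Check digit: 4


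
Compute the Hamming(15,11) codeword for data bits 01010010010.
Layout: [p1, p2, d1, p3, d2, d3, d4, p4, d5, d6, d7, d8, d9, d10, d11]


Parity bits: p1=1, p2=1, p3=1, p4=0

110110100010010


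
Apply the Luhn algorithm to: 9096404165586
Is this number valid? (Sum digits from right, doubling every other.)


Luhn sum = 56
56 mod 10 = 6

Invalid (Luhn sum mod 10 = 6)


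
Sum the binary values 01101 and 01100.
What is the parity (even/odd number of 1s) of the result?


01101 = 13
01100 = 12
Sum = 25 = 11001
1s count = 3

odd parity (3 ones in 11001)


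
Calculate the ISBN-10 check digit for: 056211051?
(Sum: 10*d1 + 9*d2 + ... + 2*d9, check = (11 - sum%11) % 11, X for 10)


Weighted sum: 135
135 mod 11 = 3

Check digit: 8


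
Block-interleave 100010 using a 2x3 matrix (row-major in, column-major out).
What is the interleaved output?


Matrix:
  100
  010
Read columns: 100100

100100


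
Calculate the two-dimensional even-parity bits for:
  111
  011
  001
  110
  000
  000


Row parities: 101000
Column parities: 011

Row P: 101000, Col P: 011, Corner: 0


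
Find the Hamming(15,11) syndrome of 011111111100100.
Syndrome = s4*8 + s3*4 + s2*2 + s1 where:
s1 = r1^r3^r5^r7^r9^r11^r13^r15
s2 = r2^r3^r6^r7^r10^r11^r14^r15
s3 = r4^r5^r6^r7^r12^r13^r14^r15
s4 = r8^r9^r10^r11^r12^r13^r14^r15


s1=1, s2=1, s3=1, s4=0

Syndrome = 7 (error at position 7)


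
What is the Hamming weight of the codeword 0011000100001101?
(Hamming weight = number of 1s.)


Counting 1s in 0011000100001101

6


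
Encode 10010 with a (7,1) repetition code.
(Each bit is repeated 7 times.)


Each bit -> 7 copies

11111110000000000000011111110000000


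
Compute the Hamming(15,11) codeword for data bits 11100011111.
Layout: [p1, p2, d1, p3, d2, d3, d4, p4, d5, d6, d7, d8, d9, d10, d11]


Parity bits: p1=1, p2=1, p3=0, p4=1

111011010011111


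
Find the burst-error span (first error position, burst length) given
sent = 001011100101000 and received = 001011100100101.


XOR: 000000000001101

Burst at position 11, length 4


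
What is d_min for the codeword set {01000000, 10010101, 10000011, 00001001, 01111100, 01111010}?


Comparing all pairs, minimum distance: 2
Can detect 1 errors, correct 0 errors

2


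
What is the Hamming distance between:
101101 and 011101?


XOR: 110000
Count of 1s: 2

2


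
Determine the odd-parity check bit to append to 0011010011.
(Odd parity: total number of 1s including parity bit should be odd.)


Number of 1s in data: 5
Parity bit: 0

0


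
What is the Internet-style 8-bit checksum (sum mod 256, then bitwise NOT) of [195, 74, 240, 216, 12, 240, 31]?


Sum = 1008 mod 256 = 240
Complement = 15

15


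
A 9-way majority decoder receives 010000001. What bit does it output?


Ones: 2 out of 9
Threshold: 5

0 (2/9 voted 1)


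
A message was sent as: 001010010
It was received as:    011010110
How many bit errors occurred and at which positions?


XOR: 010000100

2 error(s) at position(s): 1, 6


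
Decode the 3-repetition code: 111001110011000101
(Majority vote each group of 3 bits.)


Groups: 111, 001, 110, 011, 000, 101
Majority votes: 101101

101101


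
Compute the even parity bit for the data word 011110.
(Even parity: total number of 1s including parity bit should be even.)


Number of 1s in data: 4
Parity bit: 0

0


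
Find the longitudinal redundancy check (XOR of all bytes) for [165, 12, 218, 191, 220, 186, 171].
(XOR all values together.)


XOR chain: 165 ^ 12 ^ 218 ^ 191 ^ 220 ^ 186 ^ 171 = 1

1


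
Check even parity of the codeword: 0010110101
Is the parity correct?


Number of 1s: 5

No, parity error (5 ones)


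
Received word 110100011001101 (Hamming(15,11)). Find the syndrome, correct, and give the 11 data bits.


Syndrome = 8: error at position 8

Data: 00001001101 (corrected bit 8)


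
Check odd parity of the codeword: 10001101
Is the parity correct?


Number of 1s: 4

No, parity error (4 ones)


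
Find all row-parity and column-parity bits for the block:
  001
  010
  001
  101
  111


Row parities: 11101
Column parities: 000

Row P: 11101, Col P: 000, Corner: 0


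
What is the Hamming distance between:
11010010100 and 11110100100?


XOR: 00100110000
Count of 1s: 3

3


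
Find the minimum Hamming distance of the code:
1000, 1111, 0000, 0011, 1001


Comparing all pairs, minimum distance: 1
Can detect 0 errors, correct 0 errors

1


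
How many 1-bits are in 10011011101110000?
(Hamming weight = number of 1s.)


Counting 1s in 10011011101110000

9


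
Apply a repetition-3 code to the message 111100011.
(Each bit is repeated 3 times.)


Each bit -> 3 copies

111111111111000000000111111


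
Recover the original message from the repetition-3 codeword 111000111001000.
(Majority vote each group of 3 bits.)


Groups: 111, 000, 111, 001, 000
Majority votes: 10100

10100


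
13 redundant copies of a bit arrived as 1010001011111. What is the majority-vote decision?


Ones: 8 out of 13
Threshold: 7

1 (8/13 voted 1)


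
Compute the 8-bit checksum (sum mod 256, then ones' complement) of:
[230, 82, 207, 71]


Sum = 590 mod 256 = 78
Complement = 177

177


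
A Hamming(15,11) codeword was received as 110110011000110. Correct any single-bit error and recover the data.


Syndrome = 0: no error detected

Data: 01001000110 (no errors)


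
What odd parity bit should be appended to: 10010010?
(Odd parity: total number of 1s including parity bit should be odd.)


Number of 1s in data: 3
Parity bit: 0

0


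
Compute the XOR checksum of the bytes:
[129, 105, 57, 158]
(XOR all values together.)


XOR chain: 129 ^ 105 ^ 57 ^ 158 = 79

79


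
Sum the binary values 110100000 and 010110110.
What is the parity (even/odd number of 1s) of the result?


110100000 = 416
010110110 = 182
Sum = 598 = 1001010110
1s count = 5

odd parity (5 ones in 1001010110)


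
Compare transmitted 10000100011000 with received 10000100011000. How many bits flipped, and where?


XOR: 00000000000000

0 errors (received matches sent)


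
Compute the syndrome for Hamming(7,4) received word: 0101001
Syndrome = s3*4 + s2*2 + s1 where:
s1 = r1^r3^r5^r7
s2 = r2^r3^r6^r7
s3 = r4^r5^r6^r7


s1=1, s2=0, s3=0

Syndrome = 1 (error at position 1)


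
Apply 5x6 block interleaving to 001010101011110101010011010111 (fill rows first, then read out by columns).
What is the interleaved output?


Matrix:
  001010
  101011
  110101
  010011
  010111
Read columns: 011000011111000001011101101111

011000011111000001011101101111


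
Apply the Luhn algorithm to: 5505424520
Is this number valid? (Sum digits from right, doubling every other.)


Luhn sum = 38
38 mod 10 = 8

Invalid (Luhn sum mod 10 = 8)


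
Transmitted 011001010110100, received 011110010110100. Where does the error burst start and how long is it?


XOR: 000111000000000

Burst at position 3, length 3


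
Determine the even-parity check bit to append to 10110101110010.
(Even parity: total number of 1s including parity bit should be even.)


Number of 1s in data: 8
Parity bit: 0

0


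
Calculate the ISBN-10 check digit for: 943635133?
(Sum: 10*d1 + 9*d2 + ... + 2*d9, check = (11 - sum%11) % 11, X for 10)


Weighted sum: 254
254 mod 11 = 1

Check digit: X


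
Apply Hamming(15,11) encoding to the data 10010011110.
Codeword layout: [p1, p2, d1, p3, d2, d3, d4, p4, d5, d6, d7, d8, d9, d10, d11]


Parity bits: p1=0, p2=0, p3=0, p4=0

001000100011110


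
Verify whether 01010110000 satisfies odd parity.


Number of 1s: 4

No, parity error (4 ones)


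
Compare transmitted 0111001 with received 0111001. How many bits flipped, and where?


XOR: 0000000

0 errors (received matches sent)


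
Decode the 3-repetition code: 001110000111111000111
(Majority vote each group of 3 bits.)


Groups: 001, 110, 000, 111, 111, 000, 111
Majority votes: 0101101

0101101


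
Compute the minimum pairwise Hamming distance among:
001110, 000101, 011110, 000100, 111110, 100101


Comparing all pairs, minimum distance: 1
Can detect 0 errors, correct 0 errors

1


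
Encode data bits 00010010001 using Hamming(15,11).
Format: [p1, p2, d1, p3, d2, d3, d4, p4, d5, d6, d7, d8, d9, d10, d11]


Parity bits: p1=1, p2=1, p3=0, p4=0

110000100010001


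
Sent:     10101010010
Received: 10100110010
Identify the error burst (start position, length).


XOR: 00001100000

Burst at position 4, length 2


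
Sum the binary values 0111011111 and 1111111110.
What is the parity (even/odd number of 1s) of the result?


0111011111 = 479
1111111110 = 1022
Sum = 1501 = 10111011101
1s count = 8

even parity (8 ones in 10111011101)


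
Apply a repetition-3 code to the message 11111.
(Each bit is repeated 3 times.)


Each bit -> 3 copies

111111111111111


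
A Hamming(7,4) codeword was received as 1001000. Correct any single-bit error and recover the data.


Syndrome = 5: error at position 5

Data: 0100 (corrected bit 5)


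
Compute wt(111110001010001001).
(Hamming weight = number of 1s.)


Counting 1s in 111110001010001001

9


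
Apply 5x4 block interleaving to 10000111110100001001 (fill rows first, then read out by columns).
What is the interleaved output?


Matrix:
  1000
  0111
  1101
  0000
  1001
Read columns: 10101011000100001101

10101011000100001101


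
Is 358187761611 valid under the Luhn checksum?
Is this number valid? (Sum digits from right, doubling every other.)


Luhn sum = 55
55 mod 10 = 5

Invalid (Luhn sum mod 10 = 5)


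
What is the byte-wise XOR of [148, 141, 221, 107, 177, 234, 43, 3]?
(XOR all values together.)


XOR chain: 148 ^ 141 ^ 221 ^ 107 ^ 177 ^ 234 ^ 43 ^ 3 = 220

220


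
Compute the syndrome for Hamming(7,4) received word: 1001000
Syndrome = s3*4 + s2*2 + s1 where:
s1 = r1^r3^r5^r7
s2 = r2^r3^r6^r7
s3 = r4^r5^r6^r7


s1=1, s2=0, s3=1

Syndrome = 5 (error at position 5)


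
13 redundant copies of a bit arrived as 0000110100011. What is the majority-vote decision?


Ones: 5 out of 13
Threshold: 7

0 (5/13 voted 1)


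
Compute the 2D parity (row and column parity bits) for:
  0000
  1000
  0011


Row parities: 010
Column parities: 1011

Row P: 010, Col P: 1011, Corner: 1


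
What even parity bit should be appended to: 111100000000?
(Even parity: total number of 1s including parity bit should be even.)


Number of 1s in data: 4
Parity bit: 0

0


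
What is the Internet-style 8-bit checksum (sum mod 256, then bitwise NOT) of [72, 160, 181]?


Sum = 413 mod 256 = 157
Complement = 98

98


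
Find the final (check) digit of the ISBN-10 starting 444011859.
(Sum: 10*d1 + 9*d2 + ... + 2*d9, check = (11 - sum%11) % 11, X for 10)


Weighted sum: 184
184 mod 11 = 8

Check digit: 3


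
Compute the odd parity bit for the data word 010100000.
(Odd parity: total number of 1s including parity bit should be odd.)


Number of 1s in data: 2
Parity bit: 1

1


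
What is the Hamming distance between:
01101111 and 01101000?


XOR: 00000111
Count of 1s: 3

3


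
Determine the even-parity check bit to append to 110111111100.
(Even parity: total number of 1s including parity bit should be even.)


Number of 1s in data: 9
Parity bit: 1

1


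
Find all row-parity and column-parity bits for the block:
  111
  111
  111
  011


Row parities: 1110
Column parities: 100

Row P: 1110, Col P: 100, Corner: 1
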